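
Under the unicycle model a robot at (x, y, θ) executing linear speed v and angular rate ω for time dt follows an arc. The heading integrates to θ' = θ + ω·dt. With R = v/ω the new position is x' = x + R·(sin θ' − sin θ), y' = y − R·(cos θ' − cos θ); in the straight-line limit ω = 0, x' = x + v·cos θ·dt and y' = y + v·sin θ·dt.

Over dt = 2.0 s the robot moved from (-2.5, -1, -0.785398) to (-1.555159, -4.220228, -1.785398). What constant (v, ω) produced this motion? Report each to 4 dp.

Δθ = -1.785398 − -0.785398 = -1.000000
ω = Δθ/dt = -1.000000/2.0 = -0.5000
R = −Δy/(cos θ' − cos θ) = -3.5000
v = R·ω = -3.5000·-0.5000 = 1.7500

v = 1.7500, ω = -0.5000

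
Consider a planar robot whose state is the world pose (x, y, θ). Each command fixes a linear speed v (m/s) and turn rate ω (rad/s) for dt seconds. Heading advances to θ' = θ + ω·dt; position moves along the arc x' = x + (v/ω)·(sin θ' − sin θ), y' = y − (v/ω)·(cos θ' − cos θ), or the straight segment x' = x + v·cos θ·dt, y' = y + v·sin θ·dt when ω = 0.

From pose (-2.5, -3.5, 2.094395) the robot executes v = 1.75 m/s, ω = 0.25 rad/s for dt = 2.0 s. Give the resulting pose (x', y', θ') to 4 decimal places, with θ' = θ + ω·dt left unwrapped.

(-4.9201, -1.0221, 2.5944)

θ' = 2.0944 + 0.25·2.0 = 2.5944
R = v/ω = 1.75/0.25 = 7.0000
x' = -2.5 + 7.0000·(sin 2.5944 − sin 2.0944) = -4.9201
y' = -3.5 − 7.0000·(cos 2.5944 − cos 2.0944) = -1.0221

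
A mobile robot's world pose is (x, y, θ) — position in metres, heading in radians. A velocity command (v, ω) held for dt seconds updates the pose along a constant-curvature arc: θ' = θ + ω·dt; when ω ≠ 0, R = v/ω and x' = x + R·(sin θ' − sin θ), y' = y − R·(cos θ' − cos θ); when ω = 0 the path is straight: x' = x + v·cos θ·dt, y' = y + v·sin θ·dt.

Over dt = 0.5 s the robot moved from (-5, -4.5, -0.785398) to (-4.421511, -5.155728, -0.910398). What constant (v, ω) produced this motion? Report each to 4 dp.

v = 1.7500, ω = -0.2500

Δθ = -0.910398 − -0.785398 = -0.125000
ω = Δθ/dt = -0.125000/0.5 = -0.2500
R = −Δy/(cos θ' − cos θ) = -7.0000
v = R·ω = -7.0000·-0.2500 = 1.7500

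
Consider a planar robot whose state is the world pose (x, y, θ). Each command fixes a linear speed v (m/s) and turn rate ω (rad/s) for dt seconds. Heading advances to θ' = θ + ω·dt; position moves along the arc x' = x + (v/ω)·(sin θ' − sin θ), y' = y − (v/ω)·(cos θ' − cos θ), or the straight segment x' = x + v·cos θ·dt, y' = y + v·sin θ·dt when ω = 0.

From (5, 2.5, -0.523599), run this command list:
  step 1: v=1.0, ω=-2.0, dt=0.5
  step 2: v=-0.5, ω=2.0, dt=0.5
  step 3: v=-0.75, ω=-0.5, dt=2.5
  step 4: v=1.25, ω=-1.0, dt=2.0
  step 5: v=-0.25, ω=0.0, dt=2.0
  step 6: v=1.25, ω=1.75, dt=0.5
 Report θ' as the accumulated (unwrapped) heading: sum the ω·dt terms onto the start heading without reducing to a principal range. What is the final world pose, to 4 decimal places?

step 1: θ'=-1.5236 (R=-0.5000) → pose (5.2494, 2.0906, -1.5236)
step 2: θ'=-0.5236 (R=-0.2500) → pose (5.1247, 2.2953, -0.5236)
step 3: θ'=-1.7736 (R=1.5000) → pose (4.4055, 3.8964, -1.7736)
step 4: θ'=-3.7736 (R=-1.2500) → pose (2.4426, 3.1397, -3.7736)
step 5: θ'=-3.7736 (straight) → pose (2.8460, 2.8443, -3.7736)
step 6: θ'=-2.8986 (R=0.7143) → pose (2.2522, 2.9613, -2.8986)

(2.2522, 2.9613, -2.8986)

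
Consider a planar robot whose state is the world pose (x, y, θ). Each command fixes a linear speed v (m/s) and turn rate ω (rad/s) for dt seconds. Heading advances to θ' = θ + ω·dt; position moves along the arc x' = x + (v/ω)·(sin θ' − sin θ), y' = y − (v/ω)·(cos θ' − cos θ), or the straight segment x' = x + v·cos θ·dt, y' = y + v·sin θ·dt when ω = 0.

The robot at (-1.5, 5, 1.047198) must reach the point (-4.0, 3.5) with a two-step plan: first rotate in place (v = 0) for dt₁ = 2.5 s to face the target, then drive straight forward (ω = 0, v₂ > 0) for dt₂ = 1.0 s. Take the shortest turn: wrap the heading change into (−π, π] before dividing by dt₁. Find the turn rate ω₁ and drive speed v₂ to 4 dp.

ω₁ = 1.0539, v₂ = 2.9155

heading to target = atan2(3.5−5, -4−-1.5) = -2.6012
Δθ = wrap(-2.6012 − 1.0472) = 2.6348; ω₁ = Δθ/dt₁ = 1.0539
distance = √((-4−-1.5)² + (3.5−5)²) = 2.9155; v₂ = distance/dt₂ = 2.9155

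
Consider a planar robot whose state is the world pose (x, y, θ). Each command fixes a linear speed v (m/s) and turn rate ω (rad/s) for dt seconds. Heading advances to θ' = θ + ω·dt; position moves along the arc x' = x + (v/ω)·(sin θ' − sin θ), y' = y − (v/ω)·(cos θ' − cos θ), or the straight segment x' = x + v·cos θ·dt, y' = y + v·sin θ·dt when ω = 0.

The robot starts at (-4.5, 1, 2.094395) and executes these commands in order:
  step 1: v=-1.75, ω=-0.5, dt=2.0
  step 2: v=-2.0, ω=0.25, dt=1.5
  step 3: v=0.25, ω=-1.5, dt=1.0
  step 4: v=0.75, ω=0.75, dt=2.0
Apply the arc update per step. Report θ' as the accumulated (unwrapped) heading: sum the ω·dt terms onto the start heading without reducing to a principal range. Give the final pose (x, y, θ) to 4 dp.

step 1: θ'=1.0944 (R=3.5000) → pose (-4.4208, -2.3550, 1.0944)
step 2: θ'=1.4694 (R=-8.0000) → pose (-5.2705, -5.2139, 1.4694)
step 3: θ'=-0.0306 (R=-0.1667) → pose (-5.0996, -5.0642, -0.0306)
step 4: θ'=1.4694 (R=1.0000) → pose (-4.0741, -4.1659, 1.4694)

(-4.0741, -4.1659, 1.4694)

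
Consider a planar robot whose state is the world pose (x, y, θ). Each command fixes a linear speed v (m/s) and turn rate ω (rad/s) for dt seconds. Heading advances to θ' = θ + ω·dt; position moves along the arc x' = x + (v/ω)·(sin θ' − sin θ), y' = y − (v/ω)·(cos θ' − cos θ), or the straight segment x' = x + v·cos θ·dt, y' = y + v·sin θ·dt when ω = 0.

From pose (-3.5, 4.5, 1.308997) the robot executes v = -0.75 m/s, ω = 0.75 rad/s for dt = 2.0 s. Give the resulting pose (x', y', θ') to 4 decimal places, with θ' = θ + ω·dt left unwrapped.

θ' = 1.3090 + 0.75·2.0 = 2.8090
R = v/ω = -0.75/0.75 = -1.0000
x' = -3.5 + -1.0000·(sin 2.8090 − sin 1.3090) = -2.8606
y' = 4.5 − -1.0000·(cos 2.8090 − cos 1.3090) = 3.2960

(-2.8606, 3.2960, 2.8090)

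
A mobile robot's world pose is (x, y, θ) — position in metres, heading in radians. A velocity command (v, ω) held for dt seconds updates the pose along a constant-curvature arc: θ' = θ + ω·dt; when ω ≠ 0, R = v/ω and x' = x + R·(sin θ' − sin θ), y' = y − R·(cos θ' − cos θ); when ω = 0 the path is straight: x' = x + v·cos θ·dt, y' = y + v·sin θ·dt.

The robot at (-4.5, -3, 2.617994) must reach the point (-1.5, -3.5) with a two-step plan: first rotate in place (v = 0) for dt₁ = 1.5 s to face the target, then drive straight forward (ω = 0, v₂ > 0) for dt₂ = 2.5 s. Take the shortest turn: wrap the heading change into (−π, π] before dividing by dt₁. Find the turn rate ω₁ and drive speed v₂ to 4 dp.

ω₁ = -1.8554, v₂ = 1.2166

heading to target = atan2(-3.5−-3, -1.5−-4.5) = -0.1651
Δθ = wrap(-0.1651 − 2.6180) = -2.7831; ω₁ = Δθ/dt₁ = -1.8554
distance = √((-1.5−-4.5)² + (-3.5−-3)²) = 3.0414; v₂ = distance/dt₂ = 1.2166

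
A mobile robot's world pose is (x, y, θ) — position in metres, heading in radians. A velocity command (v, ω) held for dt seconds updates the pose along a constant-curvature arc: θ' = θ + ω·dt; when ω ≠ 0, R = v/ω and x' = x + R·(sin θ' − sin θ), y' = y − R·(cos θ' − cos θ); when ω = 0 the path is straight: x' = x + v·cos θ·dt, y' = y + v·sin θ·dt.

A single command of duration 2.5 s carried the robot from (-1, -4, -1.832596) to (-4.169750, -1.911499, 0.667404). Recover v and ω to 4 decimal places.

Δθ = 0.667404 − -1.832596 = 2.500000
ω = Δθ/dt = 2.500000/2.5 = 1.0000
R = Δx/(sin θ' − sin θ) = -2.0000
v = R·ω = -2.0000·1.0000 = -2.0000

v = -2.0000, ω = 1.0000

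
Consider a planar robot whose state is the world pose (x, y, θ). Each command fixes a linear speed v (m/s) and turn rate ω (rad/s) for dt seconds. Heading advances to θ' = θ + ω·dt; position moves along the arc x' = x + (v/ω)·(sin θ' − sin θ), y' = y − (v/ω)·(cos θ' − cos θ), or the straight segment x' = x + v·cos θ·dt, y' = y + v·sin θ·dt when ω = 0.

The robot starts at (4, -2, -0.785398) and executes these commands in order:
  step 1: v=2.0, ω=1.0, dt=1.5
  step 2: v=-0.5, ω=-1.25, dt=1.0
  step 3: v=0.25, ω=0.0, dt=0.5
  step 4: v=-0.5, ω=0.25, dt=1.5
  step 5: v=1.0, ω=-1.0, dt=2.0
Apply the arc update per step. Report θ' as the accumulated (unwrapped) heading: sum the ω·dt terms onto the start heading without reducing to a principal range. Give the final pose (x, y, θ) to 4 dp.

(6.3367, -3.4911, -2.1604)

step 1: θ'=0.7146 (R=2.0000) → pose (6.7248, -2.0965, 0.7146)
step 2: θ'=-0.5354 (R=0.4000) → pose (6.2586, -2.1384, -0.5354)
step 3: θ'=-0.5354 (straight) → pose (6.3662, -2.2022, -0.5354)
step 4: θ'=-0.1604 (R=-2.0000) → pose (5.6652, -1.9480, -0.1604)
step 5: θ'=-2.1604 (R=-1.0000) → pose (6.3367, -3.4911, -2.1604)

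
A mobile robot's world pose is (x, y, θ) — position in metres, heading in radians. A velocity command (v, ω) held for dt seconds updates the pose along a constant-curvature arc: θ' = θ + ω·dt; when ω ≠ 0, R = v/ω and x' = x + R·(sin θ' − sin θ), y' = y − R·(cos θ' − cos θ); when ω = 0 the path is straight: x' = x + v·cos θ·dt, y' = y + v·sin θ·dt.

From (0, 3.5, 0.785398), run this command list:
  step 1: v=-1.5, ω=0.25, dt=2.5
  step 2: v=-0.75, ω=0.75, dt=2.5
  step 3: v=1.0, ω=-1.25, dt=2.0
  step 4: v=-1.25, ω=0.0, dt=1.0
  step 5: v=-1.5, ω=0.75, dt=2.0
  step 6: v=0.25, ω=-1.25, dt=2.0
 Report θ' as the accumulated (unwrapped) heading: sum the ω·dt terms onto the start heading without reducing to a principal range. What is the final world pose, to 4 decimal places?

(-2.0169, -2.8586, -0.2146)

step 1: θ'=1.4104 (R=-6.0000) → pose (-1.6803, 0.2156, 1.4104)
step 2: θ'=3.2854 (R=-1.0000) → pose (-0.5499, -0.9338, 3.2854)
step 3: θ'=0.7854 (R=-0.8000) → pose (-1.2302, 0.4237, 0.7854)
step 4: θ'=0.7854 (straight) → pose (-2.1141, -0.4602, 0.7854)
step 5: θ'=2.2854 (R=-2.0000) → pose (-2.2106, -3.1851, 2.2854)
step 6: θ'=-0.2146 (R=-0.2000) → pose (-2.0169, -2.8586, -0.2146)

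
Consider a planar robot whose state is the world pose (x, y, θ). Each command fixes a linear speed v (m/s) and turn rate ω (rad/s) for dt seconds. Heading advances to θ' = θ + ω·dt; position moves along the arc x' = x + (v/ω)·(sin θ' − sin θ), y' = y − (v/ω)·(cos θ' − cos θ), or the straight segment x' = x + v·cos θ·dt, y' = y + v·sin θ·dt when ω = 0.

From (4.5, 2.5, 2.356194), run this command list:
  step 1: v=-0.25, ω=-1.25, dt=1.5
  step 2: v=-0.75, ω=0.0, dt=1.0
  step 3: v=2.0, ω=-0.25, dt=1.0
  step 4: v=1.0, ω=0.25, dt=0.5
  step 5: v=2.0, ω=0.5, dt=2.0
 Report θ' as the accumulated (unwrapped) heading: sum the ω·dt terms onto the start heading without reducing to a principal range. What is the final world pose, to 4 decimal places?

(8.6476, 5.5715, 1.3562)

step 1: θ'=0.4812 (R=0.2000) → pose (4.4511, 2.1813, 0.4812)
step 2: θ'=0.4812 (straight) → pose (3.7863, 1.8342, 0.4812)
step 3: θ'=0.2312 (R=-8.0000) → pose (5.6559, 2.5298, 0.2312)
step 4: θ'=0.3562 (R=4.0000) → pose (6.1342, 2.6744, 0.3562)
step 5: θ'=1.3562 (R=4.0000) → pose (8.6476, 5.5715, 1.3562)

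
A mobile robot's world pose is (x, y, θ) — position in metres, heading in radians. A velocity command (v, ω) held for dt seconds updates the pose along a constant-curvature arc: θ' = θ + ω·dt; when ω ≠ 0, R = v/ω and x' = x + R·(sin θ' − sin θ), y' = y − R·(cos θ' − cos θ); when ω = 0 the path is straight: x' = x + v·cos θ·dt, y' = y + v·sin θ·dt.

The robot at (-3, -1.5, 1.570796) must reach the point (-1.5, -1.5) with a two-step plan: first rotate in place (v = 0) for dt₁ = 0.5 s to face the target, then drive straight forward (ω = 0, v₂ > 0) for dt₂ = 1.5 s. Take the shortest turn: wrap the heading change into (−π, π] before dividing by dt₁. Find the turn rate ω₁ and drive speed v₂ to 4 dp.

heading to target = atan2(-1.5−-1.5, -1.5−-3) = 0.0000
Δθ = wrap(0.0000 − 1.5708) = -1.5708; ω₁ = Δθ/dt₁ = -3.1416
distance = √((-1.5−-3)² + (-1.5−-1.5)²) = 1.5000; v₂ = distance/dt₂ = 1.0000

ω₁ = -3.1416, v₂ = 1.0000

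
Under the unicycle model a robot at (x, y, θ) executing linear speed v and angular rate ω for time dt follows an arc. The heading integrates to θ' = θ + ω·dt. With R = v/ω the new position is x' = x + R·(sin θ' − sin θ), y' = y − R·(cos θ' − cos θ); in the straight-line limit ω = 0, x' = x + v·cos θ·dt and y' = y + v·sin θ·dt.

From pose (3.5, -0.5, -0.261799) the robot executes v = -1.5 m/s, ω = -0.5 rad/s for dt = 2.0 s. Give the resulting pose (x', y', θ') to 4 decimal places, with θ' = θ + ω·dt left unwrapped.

(1.4185, 1.4855, -1.2618)

θ' = -0.2618 + -0.5·2.0 = -1.2618
R = v/ω = -1.5/-0.5 = 3.0000
x' = 3.5 + 3.0000·(sin -1.2618 − sin -0.2618) = 1.4185
y' = -0.5 − 3.0000·(cos -1.2618 − cos -0.2618) = 1.4855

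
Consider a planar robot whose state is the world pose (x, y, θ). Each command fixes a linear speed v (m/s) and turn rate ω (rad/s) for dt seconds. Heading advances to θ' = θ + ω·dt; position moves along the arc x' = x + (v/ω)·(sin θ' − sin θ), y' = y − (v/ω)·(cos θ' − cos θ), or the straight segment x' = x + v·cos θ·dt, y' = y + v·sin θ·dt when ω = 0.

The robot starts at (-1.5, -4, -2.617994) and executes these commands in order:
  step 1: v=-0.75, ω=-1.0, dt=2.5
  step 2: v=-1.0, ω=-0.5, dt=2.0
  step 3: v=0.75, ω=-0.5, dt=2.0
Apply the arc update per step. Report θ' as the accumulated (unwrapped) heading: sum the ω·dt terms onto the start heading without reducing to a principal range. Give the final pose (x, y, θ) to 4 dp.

(-0.5863, -6.6017, -7.1180)

step 1: θ'=-5.1180 (R=0.7500) → pose (-0.4359, -4.9455, -5.1180)
step 2: θ'=-6.1180 (R=2.0000) → pose (-1.9447, -6.1291, -6.1180)
step 3: θ'=-7.1180 (R=-1.5000) → pose (-0.5863, -6.6017, -7.1180)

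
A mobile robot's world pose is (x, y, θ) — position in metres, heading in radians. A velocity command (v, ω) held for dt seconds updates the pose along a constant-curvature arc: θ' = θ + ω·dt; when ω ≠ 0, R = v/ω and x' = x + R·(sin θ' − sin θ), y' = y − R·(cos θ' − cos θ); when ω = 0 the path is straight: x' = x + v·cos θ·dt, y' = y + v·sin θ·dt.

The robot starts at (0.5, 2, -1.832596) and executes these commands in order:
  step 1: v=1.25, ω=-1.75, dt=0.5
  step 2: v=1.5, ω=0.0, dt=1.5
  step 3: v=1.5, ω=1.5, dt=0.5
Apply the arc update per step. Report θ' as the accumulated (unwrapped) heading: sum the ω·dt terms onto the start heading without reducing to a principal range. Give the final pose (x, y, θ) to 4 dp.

step 1: θ'=-2.7076 (R=-0.7143) → pose (0.1104, 1.5368, -2.7076)
step 2: θ'=-2.7076 (straight) → pose (-1.9310, 0.5907, -2.7076)
step 3: θ'=-1.9576 (R=1.0000) → pose (-2.4366, 0.0606, -1.9576)

(-2.4366, 0.0606, -1.9576)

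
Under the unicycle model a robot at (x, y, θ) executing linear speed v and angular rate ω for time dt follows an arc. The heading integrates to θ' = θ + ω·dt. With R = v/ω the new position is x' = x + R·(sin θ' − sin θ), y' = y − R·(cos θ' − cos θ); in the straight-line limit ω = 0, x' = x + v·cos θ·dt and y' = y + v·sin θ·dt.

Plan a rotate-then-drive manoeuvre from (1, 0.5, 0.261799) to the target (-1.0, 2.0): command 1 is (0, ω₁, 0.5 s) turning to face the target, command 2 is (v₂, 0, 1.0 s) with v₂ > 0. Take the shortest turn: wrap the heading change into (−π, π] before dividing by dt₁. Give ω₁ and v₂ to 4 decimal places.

ω₁ = 4.4726, v₂ = 2.5000

heading to target = atan2(2−0.5, -1−1) = 2.4981
Δθ = wrap(2.4981 − 0.2618) = 2.2363; ω₁ = Δθ/dt₁ = 4.4726
distance = √((-1−1)² + (2−0.5)²) = 2.5000; v₂ = distance/dt₂ = 2.5000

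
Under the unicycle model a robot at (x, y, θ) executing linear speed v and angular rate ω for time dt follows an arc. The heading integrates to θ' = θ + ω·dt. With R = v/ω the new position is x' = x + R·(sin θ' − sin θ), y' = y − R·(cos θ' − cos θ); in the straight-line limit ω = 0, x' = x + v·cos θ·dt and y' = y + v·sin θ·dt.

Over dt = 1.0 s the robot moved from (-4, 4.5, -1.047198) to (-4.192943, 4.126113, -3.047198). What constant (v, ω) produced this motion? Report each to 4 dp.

Δθ = -3.047198 − -1.047198 = -2.000000
ω = Δθ/dt = -2.000000/1.0 = -2.0000
R = −Δy/(cos θ' − cos θ) = -0.2500
v = R·ω = -0.2500·-2.0000 = 0.5000

v = 0.5000, ω = -2.0000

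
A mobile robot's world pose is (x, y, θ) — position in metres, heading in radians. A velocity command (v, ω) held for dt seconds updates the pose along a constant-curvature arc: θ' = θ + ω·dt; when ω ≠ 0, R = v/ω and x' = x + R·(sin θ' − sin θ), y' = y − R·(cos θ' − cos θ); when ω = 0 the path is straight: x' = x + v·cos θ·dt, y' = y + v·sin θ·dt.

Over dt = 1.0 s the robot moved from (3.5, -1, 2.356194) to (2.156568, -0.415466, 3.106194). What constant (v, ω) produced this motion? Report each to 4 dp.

Δθ = 3.106194 − 2.356194 = 0.750000
ω = Δθ/dt = 0.750000/1.0 = 0.7500
R = Δx/(sin θ' − sin θ) = 2.0000
v = R·ω = 2.0000·0.7500 = 1.5000

v = 1.5000, ω = 0.7500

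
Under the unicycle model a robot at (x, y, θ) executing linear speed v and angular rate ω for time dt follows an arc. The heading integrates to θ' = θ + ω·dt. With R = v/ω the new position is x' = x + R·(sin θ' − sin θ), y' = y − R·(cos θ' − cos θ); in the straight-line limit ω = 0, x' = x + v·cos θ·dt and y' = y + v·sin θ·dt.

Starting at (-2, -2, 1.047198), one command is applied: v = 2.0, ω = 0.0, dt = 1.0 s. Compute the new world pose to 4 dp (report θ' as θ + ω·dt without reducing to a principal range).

θ' = 1.0472 + 0.0·1.0 = 1.0472
ω = 0 → straight: x' = -2 + 2.0·cos(1.0472)·1.0 = -1.0000
y' = -2 + 2.0·sin(1.0472)·1.0 = -0.2679

(-1.0000, -0.2679, 1.0472)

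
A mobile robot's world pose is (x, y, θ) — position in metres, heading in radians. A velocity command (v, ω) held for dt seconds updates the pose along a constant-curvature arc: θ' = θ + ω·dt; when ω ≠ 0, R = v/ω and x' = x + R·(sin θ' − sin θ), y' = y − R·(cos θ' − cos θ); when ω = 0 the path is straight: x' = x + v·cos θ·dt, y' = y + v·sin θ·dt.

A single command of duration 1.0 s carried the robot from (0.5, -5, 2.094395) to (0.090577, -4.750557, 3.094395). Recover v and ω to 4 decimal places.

Δθ = 3.094395 − 2.094395 = 1.000000
ω = Δθ/dt = 1.000000/1.0 = 1.0000
R = Δx/(sin θ' − sin θ) = 0.5000
v = R·ω = 0.5000·1.0000 = 0.5000

v = 0.5000, ω = 1.0000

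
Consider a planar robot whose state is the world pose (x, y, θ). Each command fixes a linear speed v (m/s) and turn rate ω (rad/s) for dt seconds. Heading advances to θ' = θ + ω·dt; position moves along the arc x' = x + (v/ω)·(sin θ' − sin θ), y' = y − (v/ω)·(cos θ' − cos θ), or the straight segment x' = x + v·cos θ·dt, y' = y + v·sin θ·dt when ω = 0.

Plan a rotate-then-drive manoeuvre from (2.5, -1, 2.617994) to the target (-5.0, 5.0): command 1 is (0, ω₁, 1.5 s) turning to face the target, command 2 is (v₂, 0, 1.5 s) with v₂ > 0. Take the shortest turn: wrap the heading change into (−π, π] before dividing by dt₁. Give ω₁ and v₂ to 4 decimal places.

heading to target = atan2(5−-1, -5−2.5) = 2.4669
Δθ = wrap(2.4669 − 2.6180) = -0.1511; ω₁ = Δθ/dt₁ = -0.1008
distance = √((-5−2.5)² + (5−-1)²) = 9.6047; v₂ = distance/dt₂ = 6.4031

ω₁ = -0.1008, v₂ = 6.4031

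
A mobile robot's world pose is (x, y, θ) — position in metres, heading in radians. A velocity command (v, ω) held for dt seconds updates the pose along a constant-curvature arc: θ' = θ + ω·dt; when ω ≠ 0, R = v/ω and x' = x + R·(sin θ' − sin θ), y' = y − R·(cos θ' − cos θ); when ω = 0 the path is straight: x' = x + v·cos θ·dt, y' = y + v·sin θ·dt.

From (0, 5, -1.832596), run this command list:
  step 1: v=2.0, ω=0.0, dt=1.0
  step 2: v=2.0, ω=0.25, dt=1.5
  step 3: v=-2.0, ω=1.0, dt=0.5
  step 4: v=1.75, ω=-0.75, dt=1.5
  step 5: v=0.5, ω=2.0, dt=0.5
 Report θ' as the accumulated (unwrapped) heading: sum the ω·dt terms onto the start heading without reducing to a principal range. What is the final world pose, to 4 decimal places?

(-0.9673, -1.7063, -1.0826)

step 1: θ'=-1.8326 (straight) → pose (-0.5176, 3.0681, -1.8326)
step 2: θ'=-1.4576 (R=8.0000) → pose (-0.7390, 0.0939, -1.4576)
step 3: θ'=-0.9576 (R=-2.0000) → pose (-1.0906, 1.0190, -0.9576)
step 4: θ'=-2.0826 (R=-2.3333) → pose (-0.9645, -1.4666, -2.0826)
step 5: θ'=-1.0826 (R=0.2500) → pose (-0.9673, -1.7063, -1.0826)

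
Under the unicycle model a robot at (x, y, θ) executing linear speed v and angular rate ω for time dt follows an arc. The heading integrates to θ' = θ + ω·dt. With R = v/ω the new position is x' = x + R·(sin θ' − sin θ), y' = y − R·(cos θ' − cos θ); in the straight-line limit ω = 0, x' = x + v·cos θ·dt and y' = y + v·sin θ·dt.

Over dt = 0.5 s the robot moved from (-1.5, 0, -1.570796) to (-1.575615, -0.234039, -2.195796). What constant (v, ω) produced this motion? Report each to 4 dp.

v = 0.5000, ω = -1.2500

Δθ = -2.195796 − -1.570796 = -0.625000
ω = Δθ/dt = -0.625000/0.5 = -1.2500
R = −Δy/(cos θ' − cos θ) = -0.4000
v = R·ω = -0.4000·-1.2500 = 0.5000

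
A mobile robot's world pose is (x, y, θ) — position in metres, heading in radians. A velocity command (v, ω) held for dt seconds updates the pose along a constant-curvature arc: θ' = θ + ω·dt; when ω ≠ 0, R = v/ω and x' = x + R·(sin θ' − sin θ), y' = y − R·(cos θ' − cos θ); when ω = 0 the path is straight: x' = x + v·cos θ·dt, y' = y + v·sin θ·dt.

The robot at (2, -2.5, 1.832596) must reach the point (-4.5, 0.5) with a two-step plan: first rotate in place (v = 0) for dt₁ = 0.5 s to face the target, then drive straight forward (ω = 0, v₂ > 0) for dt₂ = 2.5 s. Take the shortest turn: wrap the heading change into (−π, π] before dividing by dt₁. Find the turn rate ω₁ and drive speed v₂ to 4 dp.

ω₁ = 1.7532, v₂ = 2.8636

heading to target = atan2(0.5−-2.5, -4.5−2) = 2.7092
Δθ = wrap(2.7092 − 1.8326) = 0.8766; ω₁ = Δθ/dt₁ = 1.7532
distance = √((-4.5−2)² + (0.5−-2.5)²) = 7.1589; v₂ = distance/dt₂ = 2.8636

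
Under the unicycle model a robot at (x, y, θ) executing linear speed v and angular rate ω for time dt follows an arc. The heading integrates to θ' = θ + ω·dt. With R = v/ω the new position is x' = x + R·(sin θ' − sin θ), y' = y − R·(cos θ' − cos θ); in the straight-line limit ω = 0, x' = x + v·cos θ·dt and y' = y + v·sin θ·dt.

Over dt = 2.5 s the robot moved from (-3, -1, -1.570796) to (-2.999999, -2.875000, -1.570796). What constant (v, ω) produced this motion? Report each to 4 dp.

v = 0.7500, ω = 0.0000

Δθ = -1.570796 − -1.570796 = 0.000000
ω = Δθ/dt = 0.000000/2.5 = 0.0000
ω = 0 → v = (Δx·cos θ + Δy·sin θ)/dt = 0.7500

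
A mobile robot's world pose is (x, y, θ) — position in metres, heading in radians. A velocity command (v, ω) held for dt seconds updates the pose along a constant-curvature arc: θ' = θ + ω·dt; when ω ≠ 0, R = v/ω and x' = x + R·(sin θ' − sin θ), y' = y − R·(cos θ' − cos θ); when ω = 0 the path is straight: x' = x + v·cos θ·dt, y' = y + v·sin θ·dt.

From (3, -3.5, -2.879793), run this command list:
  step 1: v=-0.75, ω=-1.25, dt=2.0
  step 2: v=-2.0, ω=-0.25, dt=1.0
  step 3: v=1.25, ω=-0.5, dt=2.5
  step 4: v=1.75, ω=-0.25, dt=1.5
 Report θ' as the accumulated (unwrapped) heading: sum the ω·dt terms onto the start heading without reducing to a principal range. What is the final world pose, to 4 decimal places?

(6.9782, -7.6114, -7.2548)

step 1: θ'=-5.3798 (R=0.6000) → pose (3.6266, -4.4509, -5.3798)
step 2: θ'=-5.6298 (R=8.0000) → pose (2.2062, -5.8515, -5.6298)
step 3: θ'=-6.8798 (R=-2.5000) → pose (5.1305, -5.7685, -6.8798)
step 4: θ'=-7.2548 (R=-7.0000) → pose (6.9782, -7.6114, -7.2548)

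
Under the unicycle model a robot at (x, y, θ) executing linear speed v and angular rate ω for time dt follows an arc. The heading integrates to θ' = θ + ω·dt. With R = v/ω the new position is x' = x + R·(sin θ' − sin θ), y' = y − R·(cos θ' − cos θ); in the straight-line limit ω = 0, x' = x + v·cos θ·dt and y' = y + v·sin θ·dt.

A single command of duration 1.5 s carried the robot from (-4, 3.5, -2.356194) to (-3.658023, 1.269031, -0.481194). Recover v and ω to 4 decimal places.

v = 1.7500, ω = 1.2500

Δθ = -0.481194 − -2.356194 = 1.875000
ω = Δθ/dt = 1.875000/1.5 = 1.2500
R = −Δy/(cos θ' − cos θ) = 1.4000
v = R·ω = 1.4000·1.2500 = 1.7500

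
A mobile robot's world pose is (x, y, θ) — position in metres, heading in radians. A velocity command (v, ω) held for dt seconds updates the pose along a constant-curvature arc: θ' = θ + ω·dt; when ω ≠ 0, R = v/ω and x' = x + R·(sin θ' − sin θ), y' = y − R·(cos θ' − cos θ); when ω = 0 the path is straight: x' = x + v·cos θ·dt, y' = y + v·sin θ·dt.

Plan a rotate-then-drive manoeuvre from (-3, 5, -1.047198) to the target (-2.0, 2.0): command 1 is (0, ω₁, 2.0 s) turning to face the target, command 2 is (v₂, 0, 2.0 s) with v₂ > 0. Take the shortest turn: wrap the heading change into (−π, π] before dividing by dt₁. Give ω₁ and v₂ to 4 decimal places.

ω₁ = -0.1009, v₂ = 1.5811

heading to target = atan2(2−5, -2−-3) = -1.2490
Δθ = wrap(-1.2490 − -1.0472) = -0.2018; ω₁ = Δθ/dt₁ = -0.1009
distance = √((-2−-3)² + (2−5)²) = 3.1623; v₂ = distance/dt₂ = 1.5811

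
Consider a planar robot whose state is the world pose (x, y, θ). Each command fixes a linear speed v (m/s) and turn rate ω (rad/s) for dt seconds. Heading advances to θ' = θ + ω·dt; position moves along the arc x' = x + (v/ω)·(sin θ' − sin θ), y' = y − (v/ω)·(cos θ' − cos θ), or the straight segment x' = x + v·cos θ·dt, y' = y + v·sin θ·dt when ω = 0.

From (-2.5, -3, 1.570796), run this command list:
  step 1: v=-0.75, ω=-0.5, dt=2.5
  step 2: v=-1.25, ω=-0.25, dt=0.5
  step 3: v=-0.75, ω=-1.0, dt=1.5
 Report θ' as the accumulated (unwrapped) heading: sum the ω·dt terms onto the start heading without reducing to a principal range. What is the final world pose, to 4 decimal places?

(-5.0003, -4.0449, -1.3042)

step 1: θ'=0.3208 (R=1.5000) → pose (-3.5270, -4.4235, 0.3208)
step 2: θ'=0.1958 (R=5.0000) → pose (-4.1309, -4.5830, 0.1958)
step 3: θ'=-1.3042 (R=0.7500) → pose (-5.0003, -4.0449, -1.3042)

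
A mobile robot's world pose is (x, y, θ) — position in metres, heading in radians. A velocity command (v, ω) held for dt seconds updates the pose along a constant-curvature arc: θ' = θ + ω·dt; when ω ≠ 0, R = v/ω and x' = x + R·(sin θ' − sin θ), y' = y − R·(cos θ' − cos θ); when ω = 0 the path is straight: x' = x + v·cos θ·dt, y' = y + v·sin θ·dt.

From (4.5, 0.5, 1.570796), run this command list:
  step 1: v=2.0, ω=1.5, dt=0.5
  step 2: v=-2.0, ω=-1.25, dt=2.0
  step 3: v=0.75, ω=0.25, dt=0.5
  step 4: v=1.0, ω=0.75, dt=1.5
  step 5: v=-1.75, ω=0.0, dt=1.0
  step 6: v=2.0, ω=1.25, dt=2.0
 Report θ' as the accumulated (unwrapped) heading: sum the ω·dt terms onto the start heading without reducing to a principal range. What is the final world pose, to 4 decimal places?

(1.3919, 0.0785, 3.5708)

step 1: θ'=2.3208 (R=1.3333) → pose (4.1423, 1.4089, 2.3208)
step 2: θ'=-0.1792 (R=1.6000) → pose (2.6864, -1.2561, -0.1792)
step 3: θ'=-0.0542 (R=3.0000) → pose (3.0586, -1.2998, -0.0542)
step 4: θ'=1.0708 (R=1.3333) → pose (4.3009, -0.6076, 1.0708)
step 5: θ'=1.0708 (straight) → pose (3.4619, -2.1434, 1.0708)
step 6: θ'=3.5708 (R=1.6000) → pose (1.3919, 0.0785, 3.5708)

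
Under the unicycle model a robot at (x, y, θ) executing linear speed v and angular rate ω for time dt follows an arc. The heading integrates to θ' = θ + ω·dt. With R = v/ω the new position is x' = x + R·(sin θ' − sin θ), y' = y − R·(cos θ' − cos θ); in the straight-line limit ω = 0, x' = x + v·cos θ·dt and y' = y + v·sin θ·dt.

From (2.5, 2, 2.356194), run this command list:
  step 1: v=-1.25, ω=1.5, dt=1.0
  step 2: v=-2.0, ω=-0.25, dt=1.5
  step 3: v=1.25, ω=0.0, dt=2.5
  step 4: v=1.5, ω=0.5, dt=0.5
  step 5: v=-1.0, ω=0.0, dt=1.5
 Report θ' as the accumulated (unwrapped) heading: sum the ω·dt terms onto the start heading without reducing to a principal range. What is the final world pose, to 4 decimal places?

step 1: θ'=3.8562 (R=-0.8333) → pose (3.6354, 1.9598, 3.8562)
step 2: θ'=3.4812 (R=8.0000) → pose (6.2130, 3.4601, 3.4812)
step 3: θ'=3.4812 (straight) → pose (3.2665, 2.4191, 3.4812)
step 4: θ'=3.7312 (R=3.0000) → pose (2.5977, 2.0839, 3.7312)
step 5: θ'=3.7312 (straight) → pose (3.8445, 2.9180, 3.7312)

(3.8445, 2.9180, 3.7312)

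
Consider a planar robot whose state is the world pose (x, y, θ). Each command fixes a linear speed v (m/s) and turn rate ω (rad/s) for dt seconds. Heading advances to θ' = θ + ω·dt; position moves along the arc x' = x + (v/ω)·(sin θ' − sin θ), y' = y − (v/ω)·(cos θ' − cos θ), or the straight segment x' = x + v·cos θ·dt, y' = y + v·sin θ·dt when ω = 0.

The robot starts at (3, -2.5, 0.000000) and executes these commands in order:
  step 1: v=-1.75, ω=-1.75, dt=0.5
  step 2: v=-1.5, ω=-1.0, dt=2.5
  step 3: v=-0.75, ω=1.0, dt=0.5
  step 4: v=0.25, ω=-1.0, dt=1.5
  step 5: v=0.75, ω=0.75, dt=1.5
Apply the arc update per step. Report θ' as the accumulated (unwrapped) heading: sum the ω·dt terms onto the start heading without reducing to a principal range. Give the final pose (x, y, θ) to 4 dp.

step 1: θ'=-0.8750 (R=1.0000) → pose (2.2325, -2.1410, -0.8750)
step 2: θ'=-3.3750 (R=1.5000) → pose (3.7307, 0.2798, -3.3750)
step 3: θ'=-2.8750 (R=-0.7500) → pose (4.1018, 0.2860, -2.8750)
step 4: θ'=-4.3750 (R=-0.2500) → pose (3.8000, 0.4444, -4.3750)
step 5: θ'=-3.2500 (R=1.0000) → pose (2.9646, 1.1075, -3.2500)

(2.9646, 1.1075, -3.2500)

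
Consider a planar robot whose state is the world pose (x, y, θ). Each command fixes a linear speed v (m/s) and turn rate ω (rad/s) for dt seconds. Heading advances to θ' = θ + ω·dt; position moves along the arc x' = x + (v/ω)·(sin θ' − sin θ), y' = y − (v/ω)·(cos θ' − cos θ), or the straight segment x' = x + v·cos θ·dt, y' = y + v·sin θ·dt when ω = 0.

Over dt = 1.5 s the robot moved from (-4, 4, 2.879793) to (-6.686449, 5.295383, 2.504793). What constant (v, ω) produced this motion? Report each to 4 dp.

Δθ = 2.504793 − 2.879793 = -0.375000
ω = Δθ/dt = -0.375000/1.5 = -0.2500
R = Δx/(sin θ' − sin θ) = -8.0000
v = R·ω = -8.0000·-0.2500 = 2.0000

v = 2.0000, ω = -0.2500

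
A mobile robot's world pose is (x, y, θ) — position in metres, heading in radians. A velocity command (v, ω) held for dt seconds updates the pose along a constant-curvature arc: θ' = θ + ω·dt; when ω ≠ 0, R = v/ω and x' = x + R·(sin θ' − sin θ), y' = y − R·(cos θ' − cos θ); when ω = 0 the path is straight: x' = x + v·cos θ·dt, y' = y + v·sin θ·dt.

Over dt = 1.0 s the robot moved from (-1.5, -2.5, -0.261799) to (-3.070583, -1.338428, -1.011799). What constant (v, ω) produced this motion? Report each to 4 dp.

Δθ = -1.011799 − -0.261799 = -0.750000
ω = Δθ/dt = -0.750000/1.0 = -0.7500
R = Δx/(sin θ' − sin θ) = 2.6667
v = R·ω = 2.6667·-0.7500 = -2.0000

v = -2.0000, ω = -0.7500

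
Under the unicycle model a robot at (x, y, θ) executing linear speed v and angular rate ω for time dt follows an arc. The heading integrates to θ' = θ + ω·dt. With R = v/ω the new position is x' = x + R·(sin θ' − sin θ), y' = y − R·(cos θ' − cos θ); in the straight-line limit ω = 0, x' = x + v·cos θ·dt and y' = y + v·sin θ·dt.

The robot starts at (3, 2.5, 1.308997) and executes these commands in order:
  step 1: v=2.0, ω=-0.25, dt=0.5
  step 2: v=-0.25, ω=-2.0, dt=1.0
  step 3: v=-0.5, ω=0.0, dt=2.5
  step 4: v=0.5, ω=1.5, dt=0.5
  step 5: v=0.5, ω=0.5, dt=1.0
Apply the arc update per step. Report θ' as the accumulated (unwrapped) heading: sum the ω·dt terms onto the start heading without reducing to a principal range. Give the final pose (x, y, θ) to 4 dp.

(2.9625, 4.3056, 0.4340)

step 1: θ'=1.1840 (R=-8.0000) → pose (3.3184, 3.4473, 1.1840)
step 2: θ'=-0.8160 (R=0.1250) → pose (3.1116, 3.4088, -0.8160)
step 3: θ'=-0.8160 (straight) → pose (2.2552, 4.3193, -0.8160)
step 4: θ'=-0.0660 (R=0.3333) → pose (2.4760, 4.2151, -0.0660)
step 5: θ'=0.4340 (R=1.0000) → pose (2.9625, 4.3056, 0.4340)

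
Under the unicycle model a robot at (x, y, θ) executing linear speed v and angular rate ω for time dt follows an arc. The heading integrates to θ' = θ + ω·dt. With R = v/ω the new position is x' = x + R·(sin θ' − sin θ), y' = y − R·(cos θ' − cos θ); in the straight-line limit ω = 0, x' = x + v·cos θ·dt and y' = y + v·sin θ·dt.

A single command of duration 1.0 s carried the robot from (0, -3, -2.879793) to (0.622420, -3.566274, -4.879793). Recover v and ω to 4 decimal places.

Δθ = -4.879793 − -2.879793 = -2.000000
ω = Δθ/dt = -2.000000/1.0 = -2.0000
R = Δx/(sin θ' − sin θ) = 0.5000
v = R·ω = 0.5000·-2.0000 = -1.0000

v = -1.0000, ω = -2.0000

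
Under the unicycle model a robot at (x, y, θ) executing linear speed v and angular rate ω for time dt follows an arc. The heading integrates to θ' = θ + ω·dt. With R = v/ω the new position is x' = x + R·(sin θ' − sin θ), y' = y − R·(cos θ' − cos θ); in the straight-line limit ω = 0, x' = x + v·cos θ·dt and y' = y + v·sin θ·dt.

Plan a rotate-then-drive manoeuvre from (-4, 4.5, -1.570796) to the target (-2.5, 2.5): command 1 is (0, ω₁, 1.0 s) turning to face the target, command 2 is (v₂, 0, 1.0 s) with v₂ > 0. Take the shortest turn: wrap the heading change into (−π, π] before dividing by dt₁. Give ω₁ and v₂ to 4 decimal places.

heading to target = atan2(2.5−4.5, -2.5−-4) = -0.9273
Δθ = wrap(-0.9273 − -1.5708) = 0.6435; ω₁ = Δθ/dt₁ = 0.6435
distance = √((-2.5−-4)² + (2.5−4.5)²) = 2.5000; v₂ = distance/dt₂ = 2.5000

ω₁ = 0.6435, v₂ = 2.5000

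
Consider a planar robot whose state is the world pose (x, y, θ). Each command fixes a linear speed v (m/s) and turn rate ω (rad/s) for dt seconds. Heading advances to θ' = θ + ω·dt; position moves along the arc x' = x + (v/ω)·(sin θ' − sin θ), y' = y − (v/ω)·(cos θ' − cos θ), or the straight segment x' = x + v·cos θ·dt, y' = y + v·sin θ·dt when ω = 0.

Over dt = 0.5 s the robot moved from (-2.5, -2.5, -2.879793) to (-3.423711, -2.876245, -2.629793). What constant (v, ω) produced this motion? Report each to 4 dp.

Δθ = -2.629793 − -2.879793 = 0.250000
ω = Δθ/dt = 0.250000/0.5 = 0.5000
R = Δx/(sin θ' − sin θ) = 4.0000
v = R·ω = 4.0000·0.5000 = 2.0000

v = 2.0000, ω = 0.5000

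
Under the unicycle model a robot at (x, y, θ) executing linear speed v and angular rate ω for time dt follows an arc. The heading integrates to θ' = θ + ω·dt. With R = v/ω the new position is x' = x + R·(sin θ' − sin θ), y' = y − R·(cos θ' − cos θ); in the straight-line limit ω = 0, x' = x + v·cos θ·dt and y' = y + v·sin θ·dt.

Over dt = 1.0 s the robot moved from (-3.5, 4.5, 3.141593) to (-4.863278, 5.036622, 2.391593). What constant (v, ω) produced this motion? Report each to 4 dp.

Δθ = 2.391593 − 3.141593 = -0.750000
ω = Δθ/dt = -0.750000/1.0 = -0.7500
R = Δx/(sin θ' − sin θ) = -2.0000
v = R·ω = -2.0000·-0.7500 = 1.5000

v = 1.5000, ω = -0.7500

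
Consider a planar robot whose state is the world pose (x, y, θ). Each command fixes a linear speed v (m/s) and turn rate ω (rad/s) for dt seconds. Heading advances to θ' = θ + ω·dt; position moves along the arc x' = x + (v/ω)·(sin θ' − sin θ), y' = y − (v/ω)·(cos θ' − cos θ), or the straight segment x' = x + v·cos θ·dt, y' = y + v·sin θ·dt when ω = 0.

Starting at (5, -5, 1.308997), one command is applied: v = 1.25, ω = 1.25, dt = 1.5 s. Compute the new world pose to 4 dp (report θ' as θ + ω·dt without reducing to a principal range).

(3.9917, -3.7421, 3.1840)

θ' = 1.3090 + 1.25·1.5 = 3.1840
R = v/ω = 1.25/1.25 = 1.0000
x' = 5 + 1.0000·(sin 3.1840 − sin 1.3090) = 3.9917
y' = -5 − 1.0000·(cos 3.1840 − cos 1.3090) = -3.7421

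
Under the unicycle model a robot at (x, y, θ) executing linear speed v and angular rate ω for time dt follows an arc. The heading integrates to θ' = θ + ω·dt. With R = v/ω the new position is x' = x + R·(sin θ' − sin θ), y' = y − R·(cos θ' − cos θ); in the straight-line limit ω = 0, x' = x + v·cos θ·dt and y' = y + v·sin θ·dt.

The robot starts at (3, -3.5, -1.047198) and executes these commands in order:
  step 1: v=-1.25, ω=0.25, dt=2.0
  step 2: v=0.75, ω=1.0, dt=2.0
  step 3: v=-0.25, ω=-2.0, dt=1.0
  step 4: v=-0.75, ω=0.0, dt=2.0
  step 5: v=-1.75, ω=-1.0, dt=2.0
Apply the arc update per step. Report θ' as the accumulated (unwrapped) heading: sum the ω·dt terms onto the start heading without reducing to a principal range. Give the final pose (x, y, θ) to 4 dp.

step 1: θ'=-0.5472 (R=-5.0000) → pose (1.2714, -1.7301, -0.5472)
step 2: θ'=1.4528 (R=0.7500) → pose (2.4064, -1.1779, 1.4528)
step 3: θ'=-0.5472 (R=0.1250) → pose (2.2172, -1.2699, -0.5472)
step 4: θ'=-0.5472 (straight) → pose (0.9362, -0.4895, -0.5472)
step 5: θ'=-2.5472 (R=1.7500) → pose (0.8667, 2.4549, -2.5472)

(0.8667, 2.4549, -2.5472)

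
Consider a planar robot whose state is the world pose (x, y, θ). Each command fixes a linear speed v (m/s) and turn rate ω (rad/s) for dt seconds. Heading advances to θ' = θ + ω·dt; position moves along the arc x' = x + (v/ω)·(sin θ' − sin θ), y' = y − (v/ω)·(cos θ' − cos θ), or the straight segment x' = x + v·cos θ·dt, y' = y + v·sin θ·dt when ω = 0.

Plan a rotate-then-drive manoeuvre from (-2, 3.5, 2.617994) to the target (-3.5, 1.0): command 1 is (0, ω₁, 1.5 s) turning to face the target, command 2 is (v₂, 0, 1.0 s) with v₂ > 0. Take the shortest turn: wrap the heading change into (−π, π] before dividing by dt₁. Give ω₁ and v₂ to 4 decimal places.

ω₁ = 1.0360, v₂ = 2.9155

heading to target = atan2(1−3.5, -3.5−-2) = -2.1112
Δθ = wrap(-2.1112 − 2.6180) = 1.5540; ω₁ = Δθ/dt₁ = 1.0360
distance = √((-3.5−-2)² + (1−3.5)²) = 2.9155; v₂ = distance/dt₂ = 2.9155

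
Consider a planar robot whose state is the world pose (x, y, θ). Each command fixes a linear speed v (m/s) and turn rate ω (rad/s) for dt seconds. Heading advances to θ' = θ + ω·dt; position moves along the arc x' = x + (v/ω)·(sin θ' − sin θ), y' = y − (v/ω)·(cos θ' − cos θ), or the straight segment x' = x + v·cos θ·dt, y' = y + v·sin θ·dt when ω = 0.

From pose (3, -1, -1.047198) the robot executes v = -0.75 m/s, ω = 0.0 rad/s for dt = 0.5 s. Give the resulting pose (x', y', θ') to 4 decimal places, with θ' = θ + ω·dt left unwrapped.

(2.8125, -0.6752, -1.0472)

θ' = -1.0472 + 0.0·0.5 = -1.0472
ω = 0 → straight: x' = 3 + -0.75·cos(-1.0472)·0.5 = 2.8125
y' = -1 + -0.75·sin(-1.0472)·0.5 = -0.6752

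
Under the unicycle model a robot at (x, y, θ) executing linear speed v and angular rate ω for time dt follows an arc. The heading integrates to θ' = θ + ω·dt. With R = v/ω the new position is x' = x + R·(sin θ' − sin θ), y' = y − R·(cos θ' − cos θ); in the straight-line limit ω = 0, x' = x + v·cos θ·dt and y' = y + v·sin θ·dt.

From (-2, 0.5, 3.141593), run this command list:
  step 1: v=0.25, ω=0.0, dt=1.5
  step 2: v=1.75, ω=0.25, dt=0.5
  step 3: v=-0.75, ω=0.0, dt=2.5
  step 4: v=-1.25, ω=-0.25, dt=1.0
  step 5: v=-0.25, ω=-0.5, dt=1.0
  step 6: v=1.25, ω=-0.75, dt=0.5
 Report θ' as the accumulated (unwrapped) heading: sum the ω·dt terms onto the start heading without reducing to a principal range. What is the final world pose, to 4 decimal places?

step 1: θ'=3.1416 (straight) → pose (-2.3750, 0.5000, 3.1416)
step 2: θ'=3.2666 (R=7.0000) → pose (-3.2477, 0.4454, 3.2666)
step 3: θ'=3.2666 (straight) → pose (-1.3874, 0.6791, 3.2666)
step 4: θ'=3.0166 (R=5.0000) → pose (-0.1406, 0.6791, 3.0166)
step 5: θ'=2.5166 (R=0.5000) → pose (0.0896, 0.5885, 2.5166)
step 6: θ'=2.1416 (R=-1.6667) → pose (-0.3377, 1.0396, 2.1416)

(-0.3377, 1.0396, 2.1416)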